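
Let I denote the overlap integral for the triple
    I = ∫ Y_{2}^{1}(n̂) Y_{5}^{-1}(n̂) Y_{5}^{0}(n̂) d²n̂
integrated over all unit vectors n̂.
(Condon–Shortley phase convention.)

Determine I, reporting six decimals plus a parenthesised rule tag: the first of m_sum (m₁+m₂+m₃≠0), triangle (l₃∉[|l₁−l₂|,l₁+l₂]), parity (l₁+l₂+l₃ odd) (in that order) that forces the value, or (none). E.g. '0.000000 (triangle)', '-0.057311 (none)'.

-0.036166 (none)

m-sum 0 ✓  L=12 even ✓  3≤5≤7 ✓
Π(2lᵢ+1) = 5×11×11 = 605
triangle coeff Δ(2,5,5) = 1/38610
Σ_t [0,2]: t=0:+1/2880 t=1:−1/576 t=2:+1/2880 = -1/960
(3j)²=10/429 [(2 5 5; 0 0 0)], sign=+1
Σ_t [0,1]: t=0:+1/1152 t=1:−1/1440 = 1/5760
(3j)²=1/858 [(2 5 5; 1 -1 0)], sign=-1
⇒ 4πI² = 25/1521
I = (-1)√(25/1521/(4π)) = -0.03616600
No selection rule forces the value: the integral is nonzero (none).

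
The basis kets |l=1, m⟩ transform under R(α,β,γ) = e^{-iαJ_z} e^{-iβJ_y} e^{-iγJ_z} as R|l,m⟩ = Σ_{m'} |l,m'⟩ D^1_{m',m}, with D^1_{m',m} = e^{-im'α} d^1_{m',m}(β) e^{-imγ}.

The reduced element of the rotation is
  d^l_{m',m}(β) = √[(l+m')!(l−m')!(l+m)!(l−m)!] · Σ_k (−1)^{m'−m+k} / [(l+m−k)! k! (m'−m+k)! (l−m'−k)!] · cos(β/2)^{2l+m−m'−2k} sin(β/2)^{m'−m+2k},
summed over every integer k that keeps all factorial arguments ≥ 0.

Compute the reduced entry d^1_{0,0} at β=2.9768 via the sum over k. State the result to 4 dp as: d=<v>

d=-0.9865

d^1_{0,0}(β=2.9768) via the finite sum:
Half-angle: c=0.082303, s=0.996607. N=√(1·1·1·1)=1.000000
The bounds max(0,m−m')=0 and min(l+m,l−m')=1 give 2 terms
  k=0: (−1)^0·1.0000/(1)·0.0823^2·0.9966^0 = +0.006774
  k=1: (−1)^1·1.0000/(1)·0.0823^0·0.9966^2 = -0.993226
d^1_{0,0}(2.9768) = +0.006774 -0.993226 = -0.986452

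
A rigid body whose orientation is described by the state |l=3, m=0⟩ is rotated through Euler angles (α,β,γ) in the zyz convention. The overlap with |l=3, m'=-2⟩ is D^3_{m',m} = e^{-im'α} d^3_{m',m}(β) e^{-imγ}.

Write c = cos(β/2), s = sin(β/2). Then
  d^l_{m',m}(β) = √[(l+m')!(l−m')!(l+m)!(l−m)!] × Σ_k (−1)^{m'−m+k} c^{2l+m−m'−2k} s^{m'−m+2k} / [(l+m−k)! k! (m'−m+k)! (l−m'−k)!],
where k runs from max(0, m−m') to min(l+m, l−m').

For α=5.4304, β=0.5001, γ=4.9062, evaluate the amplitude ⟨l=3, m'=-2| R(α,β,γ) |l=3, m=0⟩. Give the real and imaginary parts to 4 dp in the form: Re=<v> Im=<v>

First d^3_{-2,0}(β=0.5001), then the phase factors e^{-i(-2)α} and e^{-i(0)γ}:
Half-angle: c=0.968900, s=0.247452. N=√(1·120·6·6)=65.726707
k∈{2,3} keeps every argument non-negative
  k=2: (−1)^0·65.7267/(12)·0.9689^4·0.2475^2 = +0.295570
  k=3: (−1)^1·65.7267/(12)·0.9689^2·0.2475^4 = -0.019279
d^3_{-2,0}(0.5001) = +0.295570 -0.019279 = +0.276291
D = (-0.134367-0.990932i)·(+0.276291)·(+1.000000+0.000000i) = -0.037124-0.273785i

Re=-0.0371 Im=-0.2738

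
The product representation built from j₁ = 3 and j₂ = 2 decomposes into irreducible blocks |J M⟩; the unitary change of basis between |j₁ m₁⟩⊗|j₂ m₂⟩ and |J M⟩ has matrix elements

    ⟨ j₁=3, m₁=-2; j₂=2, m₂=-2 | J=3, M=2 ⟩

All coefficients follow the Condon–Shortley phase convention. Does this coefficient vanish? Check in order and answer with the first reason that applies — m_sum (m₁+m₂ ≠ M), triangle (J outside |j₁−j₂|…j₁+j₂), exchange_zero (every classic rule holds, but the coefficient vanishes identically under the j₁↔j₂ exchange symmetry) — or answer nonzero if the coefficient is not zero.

m_sum

m-sum: m₁+m₂ = -2+(-2) = -4, M = 2  ✗ ⇒ coefficient is 0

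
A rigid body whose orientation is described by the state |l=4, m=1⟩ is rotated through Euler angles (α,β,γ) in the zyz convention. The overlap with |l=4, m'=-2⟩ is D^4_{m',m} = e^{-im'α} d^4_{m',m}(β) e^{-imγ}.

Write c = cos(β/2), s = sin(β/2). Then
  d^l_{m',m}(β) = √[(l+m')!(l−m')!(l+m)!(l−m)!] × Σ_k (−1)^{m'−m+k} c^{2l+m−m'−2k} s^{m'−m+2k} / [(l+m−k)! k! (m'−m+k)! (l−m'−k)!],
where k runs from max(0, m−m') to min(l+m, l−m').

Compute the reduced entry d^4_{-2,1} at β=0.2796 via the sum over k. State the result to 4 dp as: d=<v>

d^4_{-2,1}(β=0.2796) via the finite sum:
Half-angle: c=0.990244, s=0.139345. N=√(2·720·120·6)=1018.233765
k∈{3,4,5} keeps every argument non-negative
  k=3: (−1)^0·1018.2338/(72)·0.9902^5·0.1393^3 = +0.036433
  k=4: (−1)^1·1018.2338/(48)·0.9902^3·0.1393^5 = -0.001082
  k=5: (−1)^2·1018.2338/(240)·0.9902^1·0.1393^7 = +0.000004
d^4_{-2,1}(0.2796) = +0.036433 -0.001082 +0.000004 = +0.035356

d=0.0354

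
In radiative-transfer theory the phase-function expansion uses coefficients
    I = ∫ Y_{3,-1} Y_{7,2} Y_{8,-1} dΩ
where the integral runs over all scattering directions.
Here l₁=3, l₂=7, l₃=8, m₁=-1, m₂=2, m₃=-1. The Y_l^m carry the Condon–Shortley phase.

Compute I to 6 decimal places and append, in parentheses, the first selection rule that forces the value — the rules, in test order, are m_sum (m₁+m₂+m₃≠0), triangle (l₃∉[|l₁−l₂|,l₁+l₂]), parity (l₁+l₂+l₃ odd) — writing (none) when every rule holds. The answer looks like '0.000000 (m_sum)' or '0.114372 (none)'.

0.048853 (none)

Checks pass: Σm=0; 18 even; l₃=8∈[4,10].
(2·3+1)(2·7+1)(2·8+1) = 1785
Δ: 2! 4! 12! / 19! → 1/5290740
sum: t=0:+1/7257600 t=1:−1/2073600 t=2:+1/7257600 = -1/4838400
3j²(3 7 8; 0 0 0) = Δ·Π!·Σ² = 252/20995  (sign -1)
sum: t=0:+1/104509440 t=1:−1/5806080 t=2:+1/4838400 = 23/522547200
3j²(3 7 8; -1 2 -1) = Δ·Π!·Σ² = 529/377910  (sign -1)
combine: 4πI² = 1785·252/20995·529/377910 = 155526/5185765
take √, sign +1: I = 0.04885288
No selection rule forces the value: the integral is nonzero (none).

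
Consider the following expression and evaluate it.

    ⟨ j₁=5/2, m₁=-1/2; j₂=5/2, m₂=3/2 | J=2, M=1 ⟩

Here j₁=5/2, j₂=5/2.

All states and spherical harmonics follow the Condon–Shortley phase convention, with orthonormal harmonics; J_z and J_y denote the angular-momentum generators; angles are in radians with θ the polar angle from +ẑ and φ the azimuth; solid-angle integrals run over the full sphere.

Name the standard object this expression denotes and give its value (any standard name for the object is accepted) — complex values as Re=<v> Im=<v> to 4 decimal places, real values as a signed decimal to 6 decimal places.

This is a Clebsch–Gordan (vector-coupling) coefficient.
√[5·3!2!2!/8! · 2!3!4!1!3!1!] = √(36/7)
  +(−1)^2/∏(2,1,1,2,1,0)! = 1/4  (running 1/4)
  +(−1)^3/∏(3,0,0,1,2,1)! = -1/12  (running 1/6)
⟨..|..⟩ = √(36/7)·(1/6) = +0.377964

Clebsch–Gordan coefficient, +√(1/7) ≈ +0.377964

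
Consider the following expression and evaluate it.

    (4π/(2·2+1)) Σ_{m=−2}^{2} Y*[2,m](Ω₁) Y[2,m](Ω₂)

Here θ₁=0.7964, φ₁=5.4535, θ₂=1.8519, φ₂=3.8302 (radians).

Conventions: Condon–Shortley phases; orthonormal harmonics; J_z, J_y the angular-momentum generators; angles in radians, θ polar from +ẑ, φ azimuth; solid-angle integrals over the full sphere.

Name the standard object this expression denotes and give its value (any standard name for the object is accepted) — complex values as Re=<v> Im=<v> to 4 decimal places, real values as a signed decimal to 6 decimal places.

This sum is the spherical-harmonic addition theorem: it equals the Legendre polynomial P_l(cos γ) of the angle γ between the two directions.
Term-by-term m-sum for l=2 (normalisation 4π/5 = 2.513274):
  m=-2: (-0.017461, -0.196613) × (0.068591, -0.349887) = (-0.069990, -0.007377)  (running Σ = (-0.069990, -0.007377))
  m=-1: (0.260714, -0.284893) × (0.158986, -0.130845) = (0.004173, -0.079407)  (running Σ = (-0.065817, -0.086784))
  m=0: (0.147287, -0.000000) × (-0.242574, 0.000000) = (-0.035728, 0.000000)  (running Σ = (-0.101545, -0.086784))
  m=1: (-0.260714, -0.284893) × (-0.158986, -0.130845) = (0.004173, 0.079407)  (running Σ = (-0.097372, -0.007377))
  m=2: (-0.017461, 0.196613) × (0.068591, 0.349887) = (-0.069990, 0.007377)  (running Σ = (-0.167362, -0.000000))
Total Σ_m = (-0.167362, -0.000000). Multiply by 2.513274: (-0.420626, -0.000000). P_2(cos γ) = -0.420626

Legendre polynomial (addition theorem), -0.420626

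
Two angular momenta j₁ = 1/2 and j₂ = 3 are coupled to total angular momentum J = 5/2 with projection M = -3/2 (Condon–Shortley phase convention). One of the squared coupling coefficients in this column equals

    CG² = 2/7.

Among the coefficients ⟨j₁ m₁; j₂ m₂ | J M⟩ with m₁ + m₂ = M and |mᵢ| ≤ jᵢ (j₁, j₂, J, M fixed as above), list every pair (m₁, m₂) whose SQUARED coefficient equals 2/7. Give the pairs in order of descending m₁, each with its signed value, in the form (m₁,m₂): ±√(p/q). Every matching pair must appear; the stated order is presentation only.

Admissible pairs with m₁+m₂ = M = -3/2: (-1/2,-1), (1/2,-2)
  (m₁,m₂)=(1/2,-2): CG² = 5/7, CG = +√(5/7)
  (m₁,m₂)=(-1/2,-1): CG² = 2/7, CG = −√(2/7)   ← matches the target
Pairs with CG² = 2/7: (-1/2,-1): −√(2/7)

(-1/2,-1): −√(2/7)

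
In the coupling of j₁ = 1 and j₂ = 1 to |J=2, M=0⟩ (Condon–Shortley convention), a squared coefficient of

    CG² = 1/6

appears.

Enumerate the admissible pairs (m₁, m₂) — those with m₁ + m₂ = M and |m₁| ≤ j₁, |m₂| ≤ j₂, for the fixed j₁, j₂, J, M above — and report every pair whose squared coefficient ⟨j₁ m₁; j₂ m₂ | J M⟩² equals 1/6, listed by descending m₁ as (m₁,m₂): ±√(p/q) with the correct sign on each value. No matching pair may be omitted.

Admissible pairs with m₁+m₂ = M = 0: (-1,1), (0,0), (1,-1)
  (m₁,m₂)=(1,-1): CG² = 1/6, CG = +√(1/6)   ← matches the target
  (m₁,m₂)=(0,0): CG² = 2/3, CG = +√(2/3)
  (m₁,m₂)=(-1,1): CG² = 1/6, CG = +√(1/6)   ← matches the target
Pairs with CG² = 1/6: (1,-1): +√(1/6); (-1,1): +√(1/6)

(1,-1): +√(1/6); (-1,1): +√(1/6)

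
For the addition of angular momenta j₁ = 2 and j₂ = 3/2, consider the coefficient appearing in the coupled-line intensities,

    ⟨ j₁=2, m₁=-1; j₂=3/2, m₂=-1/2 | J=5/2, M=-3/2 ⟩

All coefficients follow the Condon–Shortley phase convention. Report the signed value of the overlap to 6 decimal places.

j₁+j₂−J=1  J+j₁−j₂=3  J−j₁+j₂=2  j₁+j₂+J+1=7
(j₁±m₁, j₂±m₂, J±M) = (1,3,1,2,1,4)
P² = 144/35
sum k=0..1:
  [0] +1/6 = 1/6
  [1] −1/4 = -1/4
S = -1/12
C² = P²·S² = 1/35 ; C = -0.169031

-0.169031  (= −√(1/35))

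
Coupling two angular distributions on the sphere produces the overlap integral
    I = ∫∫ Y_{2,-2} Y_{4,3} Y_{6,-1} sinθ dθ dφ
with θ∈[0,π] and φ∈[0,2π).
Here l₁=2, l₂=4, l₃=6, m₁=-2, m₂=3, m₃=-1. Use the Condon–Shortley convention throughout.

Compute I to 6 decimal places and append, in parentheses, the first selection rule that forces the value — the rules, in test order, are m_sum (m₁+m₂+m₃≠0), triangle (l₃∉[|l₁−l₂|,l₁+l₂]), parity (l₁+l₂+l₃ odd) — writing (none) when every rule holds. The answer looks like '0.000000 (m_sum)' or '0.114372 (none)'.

-0.035563 (none)

m-sum 0 ✓  L=12 even ✓  2≤6≤6 ✓
Π(2lᵢ+1) = 5×9×13 = 585
triangle coeff Δ(2,4,6) = 1/6435
Σ_t [0,0]: t=0:+1/2304 = 1/2304
(3j)²=5/143 [(2 4 6; 0 0 0)], sign=+1
Σ_t [0,0]: t=0:+1/120960 = 1/120960
(3j)²=1/1287 [(2 4 6; -2 3 -1)], sign=-1
⇒ 4πI² = 25/1573
I = (-1)√(25/1573/(4π)) = -0.03556319
No selection rule forces the value: the integral is nonzero (none).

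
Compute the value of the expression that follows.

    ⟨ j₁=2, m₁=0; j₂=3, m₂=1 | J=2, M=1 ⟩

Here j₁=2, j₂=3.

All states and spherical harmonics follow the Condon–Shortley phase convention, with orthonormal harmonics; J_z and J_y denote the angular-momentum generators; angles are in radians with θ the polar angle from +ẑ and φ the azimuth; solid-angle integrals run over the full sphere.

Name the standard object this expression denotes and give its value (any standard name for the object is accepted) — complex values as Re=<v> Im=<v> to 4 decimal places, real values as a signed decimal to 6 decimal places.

Clebsch–Gordan coefficient, +√(1/7) ≈ +0.377964

This is a Clebsch–Gordan (vector-coupling) coefficient.
√[5·3!1!3!/8! · 2!2!4!2!3!1!] = √(36/7)
  +(−1)^1/∏(1,2,1,3,0,0)! = -1/12  (running -1/12)
  +(−1)^2/∏(2,1,0,2,1,1)! = 1/4  (running 1/6)
⟨..|..⟩ = √(36/7)·(1/6) = +0.377964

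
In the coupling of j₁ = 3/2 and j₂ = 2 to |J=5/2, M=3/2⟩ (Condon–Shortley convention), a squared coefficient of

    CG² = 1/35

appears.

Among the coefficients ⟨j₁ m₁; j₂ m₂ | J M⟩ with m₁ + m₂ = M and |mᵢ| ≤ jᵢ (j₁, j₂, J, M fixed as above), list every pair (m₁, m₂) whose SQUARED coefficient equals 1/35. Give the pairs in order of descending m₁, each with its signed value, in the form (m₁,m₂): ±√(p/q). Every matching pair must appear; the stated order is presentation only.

Admissible pairs with m₁+m₂ = M = 3/2: (-1/2,2), (1/2,1), (3/2,0)
  (m₁,m₂)=(3/2,0): CG² = 18/35, CG = +√(18/35)
  (m₁,m₂)=(1/2,1): CG² = 1/35, CG = −√(1/35)   ← matches the target
  (m₁,m₂)=(-1/2,2): CG² = 16/35, CG = −√(16/35)
Pairs with CG² = 1/35: (1/2,1): −√(1/35)

(1/2,1): −√(1/35)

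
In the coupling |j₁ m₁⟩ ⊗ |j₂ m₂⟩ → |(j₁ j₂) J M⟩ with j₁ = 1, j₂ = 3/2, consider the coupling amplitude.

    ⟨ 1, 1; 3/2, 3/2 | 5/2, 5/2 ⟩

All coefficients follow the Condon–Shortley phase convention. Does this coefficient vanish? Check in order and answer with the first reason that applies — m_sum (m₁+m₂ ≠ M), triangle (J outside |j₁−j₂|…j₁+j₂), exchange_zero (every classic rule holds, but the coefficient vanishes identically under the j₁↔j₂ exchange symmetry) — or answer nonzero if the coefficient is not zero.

m-sum: m₁+m₂ = 1+3/2 = 5/2, M = 5/2  ✓
triangle: |j₁−j₂| = 1/2 ≤ J = 5/2 ≤ j₁+j₂ = 5/2  ✓
exchange: j₁≠j₂ or m₁≠m₂ — the exchange symmetry imposes no constraint here
value check: CG = +1 = +1.000000 ≠ 0

nonzero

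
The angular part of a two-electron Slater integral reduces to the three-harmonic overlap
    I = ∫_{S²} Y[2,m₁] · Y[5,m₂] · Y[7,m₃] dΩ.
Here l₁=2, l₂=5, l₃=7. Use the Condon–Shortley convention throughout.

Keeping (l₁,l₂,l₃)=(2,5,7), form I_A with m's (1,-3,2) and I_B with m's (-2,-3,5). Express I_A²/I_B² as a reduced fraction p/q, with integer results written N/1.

Same 2,5,7: normalisation and zero-m 3j drop out of the ratio.
A: Δ: 0! 4! 10! / 15! → 1/15015; sum: t=0:+1/483840 = 1/483840; 3j²(2 5 7; 1 -3 2) = Δ·Π!·Σ² = 6/1001  (sign -1)
B: Δ: 0! 4! 10! / 15! → 1/15015; sum: t=0:+1/1935360 = 1/1935360; 3j²(2 5 7; -2 -3 5) = Δ·Π!·Σ² = 3/91  (sign +1)
I_A²/I_B² = (6/1001)/(3/91) = 2/11

2/11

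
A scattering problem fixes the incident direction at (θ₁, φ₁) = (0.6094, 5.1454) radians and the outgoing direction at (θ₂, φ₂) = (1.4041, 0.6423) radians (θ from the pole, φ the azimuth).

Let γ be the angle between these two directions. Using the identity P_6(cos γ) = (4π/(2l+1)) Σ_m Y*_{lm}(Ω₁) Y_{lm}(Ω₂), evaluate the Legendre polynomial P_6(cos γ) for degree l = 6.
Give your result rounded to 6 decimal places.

Term-by-term m-sum for l=6 (normalisation 4π/13 = 0.966644):
  m=-6: Y*=0.01454 - 0.00878j  Y=-0.33628 + 0.29034j  product -0.00234 + 0.00718j
  m=-5: Y*=0.06985 + 0.04720j  Y=-0.25832 + 0.01809j  product -0.01890 - 0.01093j
  m=-4: Y*=-0.03932 + 0.24176j  Y=0.19773 + 0.12741j  product -0.03858 + 0.04279j
  m=-3: Y*=-0.42417 + 0.11820j  Y=0.09746 + 0.26202j  product -0.07231 - 0.09962j
  m=-2: Y*=-0.26383 - 0.31021j  Y=0.04734 - 0.16087j  product -0.06239 + 0.02776j
  m=-1: Y*=-0.02046 + 0.04426j  Y=0.22665 - 0.16956j  product 0.00287 + 0.01350j
  m=+0: Y*=-0.41897 + 0.00000j  Y=-0.14895 + 0.00000j  product 0.06241 + 0.00000j
  m=+1: Y*=0.02046 + 0.04426j  Y=-0.22665 - 0.16956j  product 0.00287 - 0.01350j
  m=+2: Y*=-0.26383 + 0.31021j  Y=0.04734 + 0.16087j  product -0.06239 - 0.02776j
  m=+3: Y*=0.42417 + 0.11820j  Y=-0.09746 + 0.26202j  product -0.07231 + 0.09962j
  m=+4: Y*=-0.03932 - 0.24176j  Y=0.19773 - 0.12741j  product -0.03858 - 0.04279j
  m=+5: Y*=-0.06985 + 0.04720j  Y=0.25832 + 0.01809j  product -0.01890 + 0.01093j
  m=+6: Y*=0.01454 + 0.00878j  Y=-0.33628 - 0.29034j  product -0.00234 - 0.00718j
Accumulated sum -0.32089 + 0.00000j; after 4π/(2l+1) scaling, -0.31019 + 0.00000j ⇒ P_6 = -0.310186

-0.310186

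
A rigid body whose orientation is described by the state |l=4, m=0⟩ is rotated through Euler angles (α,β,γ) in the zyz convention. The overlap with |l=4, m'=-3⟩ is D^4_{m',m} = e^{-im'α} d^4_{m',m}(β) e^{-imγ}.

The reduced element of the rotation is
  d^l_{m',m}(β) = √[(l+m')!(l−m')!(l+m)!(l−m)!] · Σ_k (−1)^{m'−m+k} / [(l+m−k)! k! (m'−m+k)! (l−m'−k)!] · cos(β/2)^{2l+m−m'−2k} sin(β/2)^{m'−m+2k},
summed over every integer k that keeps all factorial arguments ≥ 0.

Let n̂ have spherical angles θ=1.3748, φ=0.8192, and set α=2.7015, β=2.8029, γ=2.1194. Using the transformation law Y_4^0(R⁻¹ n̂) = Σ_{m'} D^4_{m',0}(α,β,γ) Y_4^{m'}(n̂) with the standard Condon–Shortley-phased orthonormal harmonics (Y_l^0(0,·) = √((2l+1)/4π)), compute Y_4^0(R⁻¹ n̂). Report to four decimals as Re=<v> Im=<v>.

Need the full column D^4_{m',0} for m'=−4..4 at α=2.7015, β=2.8029, γ=2.1194.
cos(β/2)=0.168538, sin(β/2)=0.985695
d^4_{-4,0}: single k=4 term ⇒ +0.006373;  D = -0.001201-0.006258i
d^4_{-3,0}: k∈[3..4] ⇒ +0.001541 -0.052707 = -0.051166;  D = +0.012684-0.049569i
d^4_{-2,0}: k∈[2..4] ⇒ +0.000211 -0.019269 +0.247157 = +0.228100;  D = +0.145301-0.175832i
d^4_{-1,0}: k∈[1..4] ⇒ +0.000017 -0.003494 +0.119529 -0.681414 = -0.565363;  D = +0.511491-0.240858i
d^4_{0,0}: k∈[0..4] ⇒ +0.000001 -0.000356 +0.027420 -0.416842 +0.891130 = +0.501352;  D = +0.501352+0.000000i
d^4_{1,0}: k∈[0..3] ⇒ -0.000017 +0.003494 -0.119529 +0.681414 = +0.565363;  D = -0.511491-0.240858i
d^4_{2,0}: k∈[0..2] ⇒ +0.000211 -0.019269 +0.247157 = +0.228100;  D = +0.145301+0.175832i
d^4_{3,0}: k∈[0..1] ⇒ -0.001541 +0.052707 = +0.051166;  D = -0.012684-0.049569i
d^4_{4,0}: single k=0 term ⇒ +0.006373;  D = -0.001201+0.006258i
Y_4^{m'}(θ=1.3748,φ=0.8192) and Σ D·Y over m':
  (-0.0012-0.0063i)·(-0.4059+0.0552i)  (+0.0127-0.0496i)·(-0.1783-0.1453i)  (+0.1453-0.1758i)·(+0.0160+0.2359i)  (+0.5115-0.2409i)·(-0.1687+0.1805i)  (+0.5014+0.0000i)·(+0.2023+0.0000i)  (-0.5115-0.2409i)·(+0.1687+0.1805i)  (+0.1453+0.1758i)·(+0.0160-0.2359i)  (-0.0127-0.0496i)·(+0.1783-0.1453i)  (-0.0012+0.0063i)·(-0.4059-0.0552i)
Y_4^0(R⁻¹ n̂) = +0.086114+0.000000i

Re=0.0861 Im=0.0000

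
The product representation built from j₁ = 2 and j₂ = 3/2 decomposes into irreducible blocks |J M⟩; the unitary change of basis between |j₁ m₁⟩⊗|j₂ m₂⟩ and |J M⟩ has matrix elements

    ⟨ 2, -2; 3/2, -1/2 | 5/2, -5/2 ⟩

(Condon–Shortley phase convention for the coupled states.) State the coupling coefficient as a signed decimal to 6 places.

−√(4/7) ≈ -0.755929

√[6·1!3!2!/7! · 0!4!1!2!0!5!] = √(576/7)
  +(−1)^1/∏(1,0,3,0,0,2)! = -1/12  (running -1/12)
⟨..|..⟩ = √(576/7)·(-1/12) = -0.755929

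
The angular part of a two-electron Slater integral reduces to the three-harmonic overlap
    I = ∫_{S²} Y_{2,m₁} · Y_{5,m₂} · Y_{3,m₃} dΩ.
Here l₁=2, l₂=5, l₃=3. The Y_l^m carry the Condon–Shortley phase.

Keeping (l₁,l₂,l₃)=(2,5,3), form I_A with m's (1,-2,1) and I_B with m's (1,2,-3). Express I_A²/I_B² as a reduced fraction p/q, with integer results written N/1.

15/1

Shared (l₁,l₂,l₃)=(2,5,3): N and (l;000)² cancel in I_A²/I_B².
A: Δ = 4!·0!·6!/11! = 1/2310; Racah Σ t=1..1: t=1:−1/288 = -1/288; ⇒ 3j(2 5 3; 1 -2 1)² = 1/22, sgn -1
B: Δ = 4!·0!·6!/11! = 1/2310; Racah Σ t=1..1: t=1:−1/4320 = -1/4320; ⇒ 3j(2 5 3; 1 2 -3)² = 1/330, sgn -1
I_A²/I_B² = (1/22)/(1/330) = 15/1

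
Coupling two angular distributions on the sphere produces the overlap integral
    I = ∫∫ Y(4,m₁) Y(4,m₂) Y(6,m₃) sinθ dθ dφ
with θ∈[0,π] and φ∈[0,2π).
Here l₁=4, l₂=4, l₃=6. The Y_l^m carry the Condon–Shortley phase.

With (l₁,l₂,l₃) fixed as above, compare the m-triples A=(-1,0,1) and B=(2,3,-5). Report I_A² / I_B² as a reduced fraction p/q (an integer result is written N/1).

35/33

Shared (l₁,l₂,l₃)=(4,4,6): N and (l;000)² cancel in I_A²/I_B².
A: Δ = 2!·6!·6!/15! = 1/1261260; Racah Σ t=0..2: t=0:+1/11520 t=1:−1/1728 t=2:+1/3456 = -7/34560; ⇒ 3j(4 4 6; -1 0 1)² = 7/858, sgn +1
B: Δ = 2!·6!·6!/15! = 1/1261260; Racah Σ t=1..2: t=1:−1/86400 t=2:+1/172800 = -1/172800; ⇒ 3j(4 4 6; 2 3 -5)² = 1/130, sgn +1
I_A²/I_B² = (7/858)/(1/130) = 35/33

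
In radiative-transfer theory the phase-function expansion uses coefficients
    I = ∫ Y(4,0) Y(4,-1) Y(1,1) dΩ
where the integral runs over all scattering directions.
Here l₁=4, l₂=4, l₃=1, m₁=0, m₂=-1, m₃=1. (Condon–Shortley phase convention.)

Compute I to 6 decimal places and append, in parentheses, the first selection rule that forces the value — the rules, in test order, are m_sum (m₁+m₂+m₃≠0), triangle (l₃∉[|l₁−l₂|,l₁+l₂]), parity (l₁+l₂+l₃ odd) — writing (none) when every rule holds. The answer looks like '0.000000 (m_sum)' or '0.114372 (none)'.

Σlᵢ=9 odd — θ-integrand is odd under cosθ→−cosθ; I=0

0.000000 (parity)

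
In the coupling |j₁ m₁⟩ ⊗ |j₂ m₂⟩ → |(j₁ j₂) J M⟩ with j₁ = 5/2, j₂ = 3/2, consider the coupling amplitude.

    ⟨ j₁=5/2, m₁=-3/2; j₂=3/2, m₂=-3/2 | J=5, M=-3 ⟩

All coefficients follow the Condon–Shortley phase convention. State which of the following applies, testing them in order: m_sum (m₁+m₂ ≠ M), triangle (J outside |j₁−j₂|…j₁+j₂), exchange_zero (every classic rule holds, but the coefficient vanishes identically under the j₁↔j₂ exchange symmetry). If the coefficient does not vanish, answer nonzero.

m-sum: m₁+m₂ = -3/2+(-3/2) = -3, M = -3  ✓
triangle: need |j₁−j₂| ≤ J ≤ j₁+j₂, i.e. J ∈ [1, 4]; J = 5 is outside ✗ ⇒ coefficient is 0

triangle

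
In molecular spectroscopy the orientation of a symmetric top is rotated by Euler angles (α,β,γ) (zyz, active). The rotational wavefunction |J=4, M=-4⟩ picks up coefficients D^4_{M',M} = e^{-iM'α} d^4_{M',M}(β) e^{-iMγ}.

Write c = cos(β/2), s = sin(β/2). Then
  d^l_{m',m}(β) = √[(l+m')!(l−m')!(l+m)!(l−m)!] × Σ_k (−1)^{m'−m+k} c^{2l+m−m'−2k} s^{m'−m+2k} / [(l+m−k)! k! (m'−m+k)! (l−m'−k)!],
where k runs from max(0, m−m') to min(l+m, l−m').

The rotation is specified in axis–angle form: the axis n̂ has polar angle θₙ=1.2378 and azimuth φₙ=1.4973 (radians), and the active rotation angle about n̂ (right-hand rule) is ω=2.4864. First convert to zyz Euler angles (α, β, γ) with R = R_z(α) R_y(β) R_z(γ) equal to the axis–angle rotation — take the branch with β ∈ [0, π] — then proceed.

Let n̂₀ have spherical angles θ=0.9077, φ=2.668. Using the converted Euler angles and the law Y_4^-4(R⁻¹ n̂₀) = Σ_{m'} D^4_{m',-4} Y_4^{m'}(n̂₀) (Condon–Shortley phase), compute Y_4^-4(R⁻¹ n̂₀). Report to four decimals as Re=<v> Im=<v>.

Re=-0.0323 Im=0.1659

Axis–angle → zyz. n̂ = (sinθₙcosφₙ, sinθₙsinφₙ, cosθₙ) = (+0.069396, +0.942516, +0.326876), ω = 2.4864.
R = I cosω + sinω [n̂]ₓ + (1−cosω) n̂n̂ᵀ gives
  R = [-0.784296, -0.081899, +0.614957; +0.316440, +0.799794, +0.510093; -0.533615, +0.594661, -0.601359]
β = atan2(√(R₁₃²+R₂₃²), R₃₃) = 2.215998; α = atan2(R₂₃, R₁₃) mod 2π = 0.692458; γ = atan2(R₃₂, −R₃₁) mod 2π = 0.839451
Need the full column D^4_{m',-4} for m'=−4..4 at α=0.6925, β=2.2160, γ=0.8395.
cos(β/2)=0.446453, sin(β/2)=0.894807
d^4_{-4,-4}: single k=0 term ⇒ +0.001578;  D = +0.001559-0.000245i
d^4_{-3,-4}: single k=0 term ⇒ -0.008948;  D = -0.005919+0.006710i
d^4_{-2,-4}: single k=0 term ⇒ +0.033550;  D = +0.001017-0.033535i
d^4_{-1,-4}: single k=0 term ⇒ -0.095096;  D = +0.058465+0.075001i
d^4_{0,-4}: single k=0 term ⇒ +0.213093;  D = -0.208132-0.045715i
d^4_{1,-4}: single k=0 term ⇒ -0.382004;  D = +0.339495-0.175129i
d^4_{2,-4}: single k=0 term ⇒ +0.541386;  D = -0.211868+0.498208i
d^4_{3,-4}: single k=0 term ⇒ -0.579998;  D = -0.166056-0.555719i
d^4_{4,-4}: single k=0 term ⇒ +0.410994;  D = +0.341975+0.227967i
Y_4^{m'}(θ=0.9077,φ=2.668) and Σ D·Y over m':
  (+0.0016-0.0002i)·(-0.0543+0.1618i)  (-0.0059+0.0067i)·(-0.0564-0.3729i)  (+0.0010-0.0335i)·(+0.2005+0.2787i)  (+0.0585+0.0750i)·(+0.0710+0.0364i)  (-0.2081-0.0457i)·(-0.3536+0.0000i)  (+0.3395-0.1751i)·(-0.0710+0.0364i)  (-0.2119+0.4982i)·(+0.2005-0.2787i)  (-0.1661-0.5557i)·(+0.0564-0.3729i)  (+0.3420+0.2280i)·(-0.0543-0.1618i)
Y_4^-4(R⁻¹ n̂) = -0.032257+0.165863i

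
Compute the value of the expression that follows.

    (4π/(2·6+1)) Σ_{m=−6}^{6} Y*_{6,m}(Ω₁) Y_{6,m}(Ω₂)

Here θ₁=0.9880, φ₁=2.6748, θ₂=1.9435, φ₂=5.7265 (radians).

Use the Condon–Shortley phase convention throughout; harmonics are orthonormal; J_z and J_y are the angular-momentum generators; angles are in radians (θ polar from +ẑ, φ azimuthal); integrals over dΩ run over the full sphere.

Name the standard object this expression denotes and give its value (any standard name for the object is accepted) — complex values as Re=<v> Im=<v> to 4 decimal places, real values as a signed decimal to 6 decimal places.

Legendre polynomial (addition theorem), +0.535355

This sum is the spherical-harmonic addition theorem: it equals the Legendre polynomial P_l(cos γ) of the angle γ between the two directions.
Summing Y*_{l m}(θ₁,φ₁)·Y_{l m}(θ₂,φ₂) over m ∈ [−6, 6]; prefactor 4π/(2·6+1) = 0.966644:
  m=-6: Y*=-0.154235-0.054704i  Y=-0.309083-0.062178i  product +0.044270+0.026498i
  m=-5: Y*=+0.258295+0.270042i  Y=+0.399906-0.149689i  product +0.143716+0.069328i
  m=-4: Y*=-0.118077-0.386670i  Y=-0.075073+0.097545i  product +0.046582+0.017511i
  m=-3: Y*=-0.011744+0.068244i  Y=-0.029270+0.293919i  product -0.019714-0.005449i
  m=-2: Y*=-0.192424+0.259955i  Y=-0.100627-0.204424i  product +0.072504+0.013177i
  m=-1: Y*=+0.179075-0.090243i  Y=-0.190071-0.118289i  product -0.044712-0.004030i
  m=+0: Y*=+0.274838-0.000000i  Y=+0.249370+0.000000i  product +0.068536+0.000000i
  m=+1: Y*=-0.179075-0.090243i  Y=+0.190071-0.118289i  product -0.044712+0.004030i
  m=+2: Y*=-0.192424-0.259955i  Y=-0.100627+0.204424i  product +0.072504-0.013177i
  m=+3: Y*=+0.011744+0.068244i  Y=+0.029270+0.293919i  product -0.019714+0.005449i
  m=+4: Y*=-0.118077+0.386670i  Y=-0.075073-0.097545i  product +0.046582-0.017511i
  m=+5: Y*=-0.258295+0.270042i  Y=-0.399906-0.149689i  product +0.143716-0.069328i
  m=+6: Y*=-0.154235+0.054704i  Y=-0.309083+0.062178i  product +0.044270-0.026498i
Σ over m = +0.553829+0.000000i; ×(4π/13) → +0.535355+0.000000i. Real part: 0.535355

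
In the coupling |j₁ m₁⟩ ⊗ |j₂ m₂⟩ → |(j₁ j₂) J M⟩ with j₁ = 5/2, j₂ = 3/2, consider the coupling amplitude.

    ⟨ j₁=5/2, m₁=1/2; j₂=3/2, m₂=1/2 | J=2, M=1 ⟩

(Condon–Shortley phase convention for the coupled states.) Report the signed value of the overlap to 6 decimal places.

-0.545545  (= −√(25/84))

√[5·2!3!1!/7! · 3!2!2!1!3!1!] = √(12/7)
  +(−1)^1/∏(1,1,1,1,2,0)! = -1/2  (running -1/2)
  +(−1)^2/∏(2,0,0,0,3,1)! = 1/12  (running -5/12)
⟨..|..⟩ = √(12/7)·(-5/12) = -0.545545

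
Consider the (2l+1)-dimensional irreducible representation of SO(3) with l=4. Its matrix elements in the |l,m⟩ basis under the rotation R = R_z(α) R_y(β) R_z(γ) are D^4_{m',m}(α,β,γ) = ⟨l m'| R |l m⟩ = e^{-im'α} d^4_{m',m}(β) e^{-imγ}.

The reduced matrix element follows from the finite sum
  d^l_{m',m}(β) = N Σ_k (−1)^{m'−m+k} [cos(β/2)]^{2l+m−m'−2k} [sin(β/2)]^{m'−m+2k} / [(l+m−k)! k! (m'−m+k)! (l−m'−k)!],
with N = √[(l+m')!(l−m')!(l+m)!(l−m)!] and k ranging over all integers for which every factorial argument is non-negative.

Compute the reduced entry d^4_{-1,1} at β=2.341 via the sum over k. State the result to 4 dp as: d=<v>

d=0.4043

d^4_{-1,1}(β=2.3410) via the finite sum:
c=cos(2.341000/2)=0.389691, s=sin(2.341000/2)=0.920946; N=√[6·120·120·6]=720.000000
The bounds max(0,m−m')=2 and min(l+m,l−m')=5 give 4 terms
  k=2: (−1)^0·720.0000/(72)·0.3897^6·0.9209^2 = +0.029702
  k=3: (−1)^1·720.0000/(24)·0.3897^4·0.9209^4 = -0.497668
  k=4: (−1)^2·720.0000/(48)·0.3897^2·0.9209^6 = +1.389749
  k=5: (−1)^3·720.0000/(720)·0.3897^0·0.9209^8 = -0.517454
d^4_{-1,1}(2.3410) = +0.029702 -0.497668 +1.389749 -0.517454 = +0.404329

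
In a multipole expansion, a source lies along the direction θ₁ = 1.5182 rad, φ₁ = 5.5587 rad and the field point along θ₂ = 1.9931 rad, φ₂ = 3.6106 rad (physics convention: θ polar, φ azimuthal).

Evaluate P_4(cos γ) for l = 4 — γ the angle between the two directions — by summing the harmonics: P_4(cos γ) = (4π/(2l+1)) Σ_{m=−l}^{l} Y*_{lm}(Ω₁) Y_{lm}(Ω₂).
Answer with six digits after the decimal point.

Expand P_4 via completeness: Σ_{m} conj(Y_{4,m}) at Ω₁ times Y_{4,m} at Ω₂ —
  m=-4: (-0.427091, -0.106171) × (-0.092060, -0.292181) = (0.008297, 0.134562)  (running Σ = (0.008297, 0.134562))
  m=-3: (-0.037145, -0.053986) × (0.063478, -0.384125) = (-0.023095, 0.010841)  (running Σ = (-0.014798, 0.145403))
  m=-2: (-0.039756, 0.324720) × (0.028955, -0.039482) = (0.011669, 0.010972)  (running Σ = (-0.003129, 0.156375))
  m=-1: (-0.055437, 0.049063) × (-0.287782, 0.145824) = (0.008799, -0.022204)  (running Σ = (0.005670, 0.134172))
  m=0: (0.308614, -0.000000) × (-0.111279, 0.000000) = (-0.034342, 0.000000)  (running Σ = (-0.028672, 0.134172))
  m=1: (0.055437, 0.049063) × (0.287782, 0.145824) = (0.008799, 0.022204)  (running Σ = (-0.019873, 0.156375))
  m=2: (-0.039756, -0.324720) × (0.028955, 0.039482) = (0.011669, -0.010972)  (running Σ = (-0.008204, 0.145403))
  m=3: (0.037145, -0.053986) × (-0.063478, -0.384125) = (-0.023095, -0.010841)  (running Σ = (-0.031299, 0.134562))
  m=4: (-0.427091, 0.106171) × (-0.092060, 0.292181) = (0.008297, -0.134562)  (running Σ = (-0.023002, 0.000000))
Total Σ_m = (-0.023002, 0.000000). Multiply by 1.396263: (-0.032117, 0.000000). P_4(cos γ) = -0.032117

-0.032117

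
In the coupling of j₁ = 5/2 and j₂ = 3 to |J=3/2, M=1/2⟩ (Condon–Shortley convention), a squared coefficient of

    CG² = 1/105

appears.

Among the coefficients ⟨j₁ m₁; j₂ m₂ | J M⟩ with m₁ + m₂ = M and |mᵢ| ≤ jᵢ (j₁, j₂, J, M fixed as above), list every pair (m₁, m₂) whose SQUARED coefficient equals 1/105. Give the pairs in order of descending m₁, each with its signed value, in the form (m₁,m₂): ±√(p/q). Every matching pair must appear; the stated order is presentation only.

Admissible pairs with m₁+m₂ = M = 1/2: (-5/2,3), (-3/2,2), (-1/2,1), (1/2,0), (3/2,-1), (5/2,-2)
  (m₁,m₂)=(5/2,-2): CG² = 5/21, CG = +√(5/21)
  (m₁,m₂)=(3/2,-1): CG² = 7/30, CG = −√(7/30)
  (m₁,m₂)=(1/2,0): CG² = 4/35, CG = +√(4/35)
  (m₁,m₂)=(-1/2,1): CG² = 1/105, CG = −√(1/105)   ← matches the target
  (m₁,m₂)=(-3/2,2): CG² = 1/21, CG = −√(1/21)
  (m₁,m₂)=(-5/2,3): CG² = 5/14, CG = +√(5/14)
Pairs with CG² = 1/105: (-1/2,1): −√(1/105)

(-1/2,1): −√(1/105)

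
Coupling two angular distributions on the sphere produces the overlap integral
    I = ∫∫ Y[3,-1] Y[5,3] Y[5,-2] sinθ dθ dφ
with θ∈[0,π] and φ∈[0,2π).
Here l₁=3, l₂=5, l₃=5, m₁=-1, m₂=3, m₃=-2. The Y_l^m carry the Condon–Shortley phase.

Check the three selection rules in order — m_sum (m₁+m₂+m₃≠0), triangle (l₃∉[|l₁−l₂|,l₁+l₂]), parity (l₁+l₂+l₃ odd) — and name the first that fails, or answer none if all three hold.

m₁+m₂+m₃ = -1 + 3 − 2 = 0  ✓
triangle: |3−5|=2 ≤ l₃=5 ≤ 3+5=8  ✓
parity: l₁+l₂+l₃ = 13 is odd  ✗

parity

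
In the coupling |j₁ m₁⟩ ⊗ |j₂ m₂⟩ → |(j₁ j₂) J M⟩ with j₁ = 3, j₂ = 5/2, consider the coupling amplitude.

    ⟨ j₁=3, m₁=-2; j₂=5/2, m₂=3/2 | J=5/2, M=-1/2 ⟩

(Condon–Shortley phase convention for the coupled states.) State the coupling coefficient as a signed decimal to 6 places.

√[6·3!3!2!/9! · 1!5!4!1!2!3!] = √(288/7)
  +(−1)^2/∏(2,1,3,2,0,0)! = 1/24  (running 1/24)
  +(−1)^3/∏(3,0,2,1,1,1)! = -1/12  (running -1/24)
⟨..|..⟩ = √(288/7)·(-1/24) = -0.267261

-0.267261  (= −√(1/14))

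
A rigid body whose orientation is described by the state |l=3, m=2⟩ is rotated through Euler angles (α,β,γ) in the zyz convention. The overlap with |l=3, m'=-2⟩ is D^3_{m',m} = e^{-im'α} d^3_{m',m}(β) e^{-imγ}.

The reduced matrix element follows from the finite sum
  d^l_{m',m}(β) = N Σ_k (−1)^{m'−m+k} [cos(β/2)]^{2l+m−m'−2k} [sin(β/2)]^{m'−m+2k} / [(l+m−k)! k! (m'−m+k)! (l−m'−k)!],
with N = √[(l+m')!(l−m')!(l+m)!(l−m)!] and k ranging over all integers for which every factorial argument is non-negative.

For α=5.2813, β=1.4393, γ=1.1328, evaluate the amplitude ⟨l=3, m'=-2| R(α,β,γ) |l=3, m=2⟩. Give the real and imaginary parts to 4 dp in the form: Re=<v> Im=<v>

Re=-0.1936 Im=0.4081

First d^3_{-2,2}(β=1.4393), then the phase factors e^{-i(-2)α} and e^{-i(2)γ}:
With c≡cos(β/2)=0.752036 and s≡sin(β/2)=0.659121, N=[1·120·120·1]^{1/2}=120.000000
k: max(0,(2)−(-2))=4 … min(3+(2),3−(-2))=5
  k=4: (−1)^0·120.0000/(24)·0.7520^2·0.6591^4 = +0.533715
  k=5: (−1)^1·120.0000/(120)·0.7520^0·0.6591^6 = -0.081996
d^3_{-2,2}(1.4393) = +0.533715 -0.081996 = +0.451719
D = (-0.419572-0.907722i)·(+0.451719)·(-0.640235-0.768179i) = -0.193638+0.408111i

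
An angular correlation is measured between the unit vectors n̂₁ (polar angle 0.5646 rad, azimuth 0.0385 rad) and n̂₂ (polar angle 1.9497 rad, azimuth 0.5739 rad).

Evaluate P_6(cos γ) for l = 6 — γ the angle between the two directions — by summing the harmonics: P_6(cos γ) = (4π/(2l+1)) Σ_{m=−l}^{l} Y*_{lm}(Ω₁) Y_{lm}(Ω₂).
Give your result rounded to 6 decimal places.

-0.229030

Term-by-term m-sum for l=6 (normalisation 4π/13 = 0.966644):
  m=-6: (+0.011037+0.002596i) × (-0.296639+0.092349i) = -0.003514+0.000249i  (running Σ = -0.003514+0.000249i)
  m=-5: (+0.060864+0.011863i) × (+0.412729+0.115157i) = +0.023754+0.011905i  (running Σ = +0.020240+0.012154i)
  m=-4: (+0.197983+0.030733i) × (-0.089019-0.100518i) = -0.014535-0.022637i  (running Σ = +0.005705-0.010482i)
  m=-3: (+0.406201+0.047126i) × (-0.043425-0.285576i) = -0.004181-0.118048i  (running Σ = +0.001524-0.128530i)
  m=-2: (+0.461359+0.035595i) × (-0.097524+0.216638i) = -0.052705+0.096477i  (running Σ = -0.051181-0.032054i)
  m=-1: (+0.074062+0.002853i) × (-0.179893+0.116298i) = -0.013655+0.008100i  (running Σ = -0.064836-0.023953i)
  m=0: (-0.415465-0.000000i) × (+0.258172+0.000000i) = -0.107262-0.000000i  (running Σ = -0.172097-0.023953i)
  m=1: (-0.074062+0.002853i) × (+0.179893+0.116298i) = -0.013655-0.008100i  (running Σ = -0.185752-0.032054i)
  m=2: (+0.461359-0.035595i) × (-0.097524-0.216638i) = -0.052705-0.096477i  (running Σ = -0.238457-0.128530i)
  m=3: (-0.406201+0.047126i) × (+0.043425-0.285576i) = -0.004181+0.118048i  (running Σ = -0.242638-0.010482i)
  m=4: (+0.197983-0.030733i) × (-0.089019+0.100518i) = -0.014535+0.022637i  (running Σ = -0.257173+0.012154i)
  m=5: (-0.060864+0.011863i) × (-0.412729+0.115157i) = +0.023754-0.011905i  (running Σ = -0.233419+0.000249i)
  m=6: (+0.011037-0.002596i) × (-0.296639-0.092349i) = -0.003514-0.000249i  (running Σ = -0.236933+0.000000i)
Σ over m = -0.236933+0.000000i; ×(4π/13) → -0.229030+0.000000i. Real part: -0.229030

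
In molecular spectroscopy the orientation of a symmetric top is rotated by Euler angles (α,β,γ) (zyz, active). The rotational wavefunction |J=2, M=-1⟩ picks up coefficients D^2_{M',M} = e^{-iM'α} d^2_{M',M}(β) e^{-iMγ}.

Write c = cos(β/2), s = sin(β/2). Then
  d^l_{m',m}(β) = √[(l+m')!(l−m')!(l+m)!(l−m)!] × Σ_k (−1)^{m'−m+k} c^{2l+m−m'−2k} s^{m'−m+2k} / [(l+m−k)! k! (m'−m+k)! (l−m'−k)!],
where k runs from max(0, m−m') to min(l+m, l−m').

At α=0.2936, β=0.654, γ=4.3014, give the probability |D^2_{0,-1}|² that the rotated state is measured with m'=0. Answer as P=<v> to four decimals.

P=0.3497

First d^2_{0,-1}(β=0.6540), then the phase factors e^{-i(0)α} and e^{-i(-1)γ}:
With c≡cos(β/2)=0.947010 and s≡sin(β/2)=0.321203, N=[2·2·1·6]^{1/2}=4.898979
k: max(0,(-1)−(0))=0 … min(2+(-1),2−(0))=1
  k=0: (−1)^1·4.8990/(2)·0.9470^3·0.3212^1 = -0.668221
  k=1: (−1)^2·4.8990/(2)·0.9470^1·0.3212^3 = +0.076872
d^2_{0,-1}(0.6540) = -0.668221 +0.076872 = -0.591348
|D^2_{0,-1}|² = |d^2_{0,-1}(β)|² = (-0.591348)² = 0.349693 (the z-rotation phases have unit modulus)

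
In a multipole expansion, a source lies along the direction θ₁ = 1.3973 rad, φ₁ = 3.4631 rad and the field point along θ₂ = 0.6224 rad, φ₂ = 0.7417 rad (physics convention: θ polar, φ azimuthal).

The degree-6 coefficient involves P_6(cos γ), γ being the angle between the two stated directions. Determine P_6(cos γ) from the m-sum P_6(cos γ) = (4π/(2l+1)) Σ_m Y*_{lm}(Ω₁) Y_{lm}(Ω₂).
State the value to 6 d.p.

0.273432

Term-by-term m-sum for l=6 (normalisation 4π/13 = 0.966644):
  m=-6: Y*=-0.154689+0.413162i  Y=-0.004916+0.018318i  product -0.006808-0.004865i
  m=-5: Y*=+0.009838-0.267659i  Y=-0.077240+0.049172i  product +0.012401+0.021158i
  m=-4: Y*=-0.063420-0.216655i  Y=-0.254120-0.044876i  product +0.006394+0.057903i
  m=-3: Y*=+0.163622+0.235974i  Y=-0.271969-0.354580i  product +0.039172-0.122195i
  m=-2: Y*=+0.124647+0.093391i  Y=+0.033798-0.385737i  product +0.040237-0.044925i
  m=-1: Y*=-0.274837-0.091538i  Y=-0.060931+0.055826i  product +0.021856-0.009765i
  m=+0: Y*=-0.136331-0.000000i  Y=-0.413426+0.000000i  product +0.056363+0.000000i
  m=+1: Y*=+0.274837-0.091538i  Y=+0.060931+0.055826i  product +0.021856+0.009765i
  m=+2: Y*=+0.124647-0.093391i  Y=+0.033798+0.385737i  product +0.040237+0.044925i
  m=+3: Y*=-0.163622+0.235974i  Y=+0.271969-0.354580i  product +0.039172+0.122195i
  m=+4: Y*=-0.063420+0.216655i  Y=-0.254120+0.044876i  product +0.006394-0.057903i
  m=+5: Y*=-0.009838-0.267659i  Y=+0.077240+0.049172i  product +0.012401-0.021158i
  m=+6: Y*=-0.154689-0.413162i  Y=-0.004916-0.018318i  product -0.006808+0.004865i
Accumulated sum +0.282867+0.000000i; after 4π/(2l+1) scaling, +0.273432+0.000000i ⇒ P_6 = 0.273432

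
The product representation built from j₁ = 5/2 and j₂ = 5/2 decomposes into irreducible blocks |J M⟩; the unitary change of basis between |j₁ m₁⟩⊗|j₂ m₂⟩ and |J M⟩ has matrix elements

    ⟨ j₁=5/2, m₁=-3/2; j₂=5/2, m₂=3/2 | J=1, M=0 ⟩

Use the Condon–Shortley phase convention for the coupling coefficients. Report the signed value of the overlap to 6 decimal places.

−√(9/70) = -0.358569

j₁+j₂−J=4  J+j₁−j₂=1  J−j₁+j₂=1  j₁+j₂+J+1=7
(j₁±m₁, j₂±m₂, J±M) = (1,4,4,1,1,1)
P² = 288/35
sum k=3..4:
  [3] −1/6 = -1/6
  [4] +1/24 = 1/24
S = -1/8
C² = P²·S² = 9/70 ; C = -0.358569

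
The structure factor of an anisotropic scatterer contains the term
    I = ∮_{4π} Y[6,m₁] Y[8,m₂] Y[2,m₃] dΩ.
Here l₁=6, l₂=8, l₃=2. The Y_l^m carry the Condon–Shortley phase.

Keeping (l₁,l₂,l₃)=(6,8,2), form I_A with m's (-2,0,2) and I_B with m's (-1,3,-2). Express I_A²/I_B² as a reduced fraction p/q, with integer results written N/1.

l's match ⇒ only the (l;m) 3-j factors differ between A and B.
A: triangle coeff Δ(6,8,2) = 1/30940; Σ_t [8,8]: t=8:+1/23224320 = 1/23224320; (3j)²=1/442 [(6 8 2; -2 0 2)], sign=+1
B: triangle coeff Δ(6,8,2) = 1/30940; Σ_t [7,7]: t=7:−1/14515200 = -1/14515200; (3j)²=33/3094 [(6 8 2; -1 3 -2)], sign=-1
I_A²/I_B² = (1/442)/(33/3094) = 7/33

7/33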